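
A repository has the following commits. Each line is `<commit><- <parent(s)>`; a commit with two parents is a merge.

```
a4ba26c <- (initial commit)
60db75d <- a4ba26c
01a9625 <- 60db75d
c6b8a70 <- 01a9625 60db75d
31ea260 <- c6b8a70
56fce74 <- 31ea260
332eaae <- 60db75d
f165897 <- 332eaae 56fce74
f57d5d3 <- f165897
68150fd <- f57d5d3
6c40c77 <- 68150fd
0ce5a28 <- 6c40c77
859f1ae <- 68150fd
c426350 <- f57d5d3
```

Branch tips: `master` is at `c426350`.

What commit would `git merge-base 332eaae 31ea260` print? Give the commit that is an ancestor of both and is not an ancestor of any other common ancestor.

Ancestors of 332eaae: {332eaae, 60db75d, a4ba26c}.
Ancestors of 31ea260: {01a9625, 31ea260, 60db75d, a4ba26c, c6b8a70}.
Common ancestors: {60db75d, a4ba26c}.
Among these, 60db75d is not an ancestor of any other common ancestor — it is the merge base.

60db75d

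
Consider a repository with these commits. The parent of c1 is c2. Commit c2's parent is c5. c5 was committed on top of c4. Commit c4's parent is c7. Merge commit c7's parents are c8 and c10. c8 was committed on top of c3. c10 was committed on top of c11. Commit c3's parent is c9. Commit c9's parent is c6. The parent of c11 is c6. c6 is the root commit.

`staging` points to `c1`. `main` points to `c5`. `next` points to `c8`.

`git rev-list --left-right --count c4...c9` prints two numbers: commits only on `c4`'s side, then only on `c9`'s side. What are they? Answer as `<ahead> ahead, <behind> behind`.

Reachable from c4: {c10, c11, c3, c4, c6, c7, c8, c9}.
Reachable from c9: {c6, c9}.
Only in c4's history (ahead): {c10, c11, c3, c4, c7, c8} — 6.
Only in c9's history (behind): {} — 0.

6 ahead, 0 behind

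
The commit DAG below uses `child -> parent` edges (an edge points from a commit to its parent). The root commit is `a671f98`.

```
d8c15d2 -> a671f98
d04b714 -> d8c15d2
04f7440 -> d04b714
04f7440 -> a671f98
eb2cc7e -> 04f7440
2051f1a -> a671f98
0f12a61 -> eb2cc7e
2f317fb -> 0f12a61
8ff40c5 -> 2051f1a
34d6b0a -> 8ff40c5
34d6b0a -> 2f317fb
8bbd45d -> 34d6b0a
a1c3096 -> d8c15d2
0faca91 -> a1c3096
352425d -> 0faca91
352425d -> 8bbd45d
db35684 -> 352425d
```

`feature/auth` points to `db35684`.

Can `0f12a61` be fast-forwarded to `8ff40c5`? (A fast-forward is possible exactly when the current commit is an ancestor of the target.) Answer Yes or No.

A fast-forward from 0f12a61 to 8ff40c5 is possible iff 0f12a61 is an ancestor of 8ff40c5.
Ancestors of 8ff40c5: {2051f1a, 8ff40c5, a671f98}.
0f12a61 is not among them, so fast-forward is not possible.

No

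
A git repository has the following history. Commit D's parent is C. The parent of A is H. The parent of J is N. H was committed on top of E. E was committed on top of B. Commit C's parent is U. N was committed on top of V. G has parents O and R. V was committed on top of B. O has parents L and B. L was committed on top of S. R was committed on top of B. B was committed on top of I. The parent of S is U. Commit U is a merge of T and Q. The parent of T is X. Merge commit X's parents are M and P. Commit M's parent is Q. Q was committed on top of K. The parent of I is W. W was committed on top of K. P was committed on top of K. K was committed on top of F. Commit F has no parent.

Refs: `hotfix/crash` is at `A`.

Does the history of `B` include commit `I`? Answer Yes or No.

Yes

Ancestors of B (commits reachable by following parents): {B, F, I, K, W}.
I is in that set, so it is an ancestor of B.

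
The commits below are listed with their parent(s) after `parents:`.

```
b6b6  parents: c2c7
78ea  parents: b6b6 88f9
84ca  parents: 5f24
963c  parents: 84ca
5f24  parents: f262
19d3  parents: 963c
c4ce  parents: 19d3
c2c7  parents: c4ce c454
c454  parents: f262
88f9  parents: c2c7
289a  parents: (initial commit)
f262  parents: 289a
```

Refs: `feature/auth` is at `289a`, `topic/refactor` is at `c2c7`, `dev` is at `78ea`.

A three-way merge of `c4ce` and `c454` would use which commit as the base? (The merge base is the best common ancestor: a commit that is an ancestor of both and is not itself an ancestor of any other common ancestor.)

Ancestors of c4ce: {19d3, 289a, 5f24, 84ca, 963c, c4ce, f262}.
Ancestors of c454: {289a, c454, f262}.
Common ancestors: {289a, f262}.
Among these, f262 is not an ancestor of any other common ancestor — it is the merge base.

f262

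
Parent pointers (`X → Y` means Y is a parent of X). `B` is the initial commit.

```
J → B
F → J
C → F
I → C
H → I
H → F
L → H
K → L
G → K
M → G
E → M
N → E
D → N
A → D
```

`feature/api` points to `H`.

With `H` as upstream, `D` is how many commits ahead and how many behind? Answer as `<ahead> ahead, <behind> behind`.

Reachable from D: {B, C, D, E, F, G, H, I, J, K, L, M, N}.
Reachable from H: {B, C, F, H, I, J}.
Only in D's history (ahead): {D, E, G, K, L, M, N} — 7.
Only in H's history (behind): {} — 0.

7 ahead, 0 behind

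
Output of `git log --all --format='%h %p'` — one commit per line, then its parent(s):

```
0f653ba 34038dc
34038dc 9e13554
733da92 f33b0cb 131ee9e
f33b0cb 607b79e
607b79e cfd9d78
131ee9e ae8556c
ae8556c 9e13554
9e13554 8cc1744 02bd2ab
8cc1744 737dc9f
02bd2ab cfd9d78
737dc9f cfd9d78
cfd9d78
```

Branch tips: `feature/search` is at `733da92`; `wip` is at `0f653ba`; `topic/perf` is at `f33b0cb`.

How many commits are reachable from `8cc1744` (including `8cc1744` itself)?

3

Walking parent pointers from 8cc1744: reachable set = {737dc9f, 8cc1744, cfd9d78}.
That is 3 commits.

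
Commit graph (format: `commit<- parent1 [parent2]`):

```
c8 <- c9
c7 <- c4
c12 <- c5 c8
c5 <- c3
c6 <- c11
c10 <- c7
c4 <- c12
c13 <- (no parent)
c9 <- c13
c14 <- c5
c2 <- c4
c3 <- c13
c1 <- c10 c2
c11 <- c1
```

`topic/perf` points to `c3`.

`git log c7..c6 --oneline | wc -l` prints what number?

5

Reachable from c6: {c1, c10, c11, c12, c13, c2, c3, c4, c5, c6, c7, c8, c9}.
Reachable from c7: {c12, c13, c3, c4, c5, c7, c8, c9}.
In c6's history but not c7's: {c1, c10, c11, c2, c6} — 5 commits.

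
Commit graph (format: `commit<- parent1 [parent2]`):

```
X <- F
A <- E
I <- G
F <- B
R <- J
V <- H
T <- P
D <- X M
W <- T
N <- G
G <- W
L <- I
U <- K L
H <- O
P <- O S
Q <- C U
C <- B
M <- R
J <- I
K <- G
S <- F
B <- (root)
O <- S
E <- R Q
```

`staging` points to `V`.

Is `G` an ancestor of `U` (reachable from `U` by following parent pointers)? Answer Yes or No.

Yes

Ancestors of U (commits reachable by following parents): {B, F, G, I, K, L, O, P, S, T, U, W}.
G is in that set, so it is an ancestor of U.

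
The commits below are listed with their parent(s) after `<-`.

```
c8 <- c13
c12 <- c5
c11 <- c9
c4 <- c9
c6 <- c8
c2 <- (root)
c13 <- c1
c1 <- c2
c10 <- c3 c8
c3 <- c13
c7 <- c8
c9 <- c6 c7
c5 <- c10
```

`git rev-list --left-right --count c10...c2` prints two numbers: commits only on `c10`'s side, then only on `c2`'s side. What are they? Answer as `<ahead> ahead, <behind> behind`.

Reachable from c10: {c1, c10, c13, c2, c3, c8}.
Reachable from c2: {c2}.
Only in c10's history (ahead): {c1, c10, c13, c3, c8} — 5.
Only in c2's history (behind): {} — 0.

5 ahead, 0 behind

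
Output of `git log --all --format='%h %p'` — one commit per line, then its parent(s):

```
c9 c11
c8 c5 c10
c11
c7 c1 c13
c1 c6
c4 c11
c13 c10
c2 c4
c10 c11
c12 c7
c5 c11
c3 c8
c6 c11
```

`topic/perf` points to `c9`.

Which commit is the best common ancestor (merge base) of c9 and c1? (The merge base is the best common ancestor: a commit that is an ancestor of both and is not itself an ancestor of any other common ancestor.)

Ancestors of c9: {c11, c9}.
Ancestors of c1: {c1, c11, c6}.
Common ancestors: {c11}.
The only common ancestor is c11, so it is the merge base.

c11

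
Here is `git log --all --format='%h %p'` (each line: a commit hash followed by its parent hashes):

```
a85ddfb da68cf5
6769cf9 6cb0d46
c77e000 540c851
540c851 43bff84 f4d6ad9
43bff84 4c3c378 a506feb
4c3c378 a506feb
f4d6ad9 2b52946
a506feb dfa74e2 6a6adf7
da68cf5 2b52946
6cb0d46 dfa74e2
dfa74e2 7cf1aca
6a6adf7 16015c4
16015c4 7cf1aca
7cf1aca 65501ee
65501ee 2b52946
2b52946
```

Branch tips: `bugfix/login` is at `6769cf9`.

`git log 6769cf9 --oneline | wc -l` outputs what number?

Walking parent pointers from 6769cf9: reachable set = {2b52946, 65501ee, 6769cf9, 6cb0d46, 7cf1aca, dfa74e2}.
That is 6 commits.

6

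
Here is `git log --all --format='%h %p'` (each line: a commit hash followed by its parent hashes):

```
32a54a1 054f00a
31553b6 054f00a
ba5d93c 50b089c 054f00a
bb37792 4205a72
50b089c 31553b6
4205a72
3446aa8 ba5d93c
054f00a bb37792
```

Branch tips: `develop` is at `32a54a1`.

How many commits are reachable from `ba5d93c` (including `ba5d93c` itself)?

Walking parent pointers from ba5d93c: reachable set = {054f00a, 31553b6, 4205a72, 50b089c, ba5d93c, bb37792}.
That is 6 commits.

6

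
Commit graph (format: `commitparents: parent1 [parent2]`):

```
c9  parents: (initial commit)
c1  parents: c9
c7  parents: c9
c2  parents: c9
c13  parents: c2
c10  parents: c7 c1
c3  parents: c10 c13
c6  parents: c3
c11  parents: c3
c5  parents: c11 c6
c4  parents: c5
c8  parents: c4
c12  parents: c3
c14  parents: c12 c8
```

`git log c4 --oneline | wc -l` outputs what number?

11

Walking parent pointers from c4: reachable set = {c1, c10, c11, c13, c2, c3, c4, c5, c6, c7, c9}.
That is 11 commits.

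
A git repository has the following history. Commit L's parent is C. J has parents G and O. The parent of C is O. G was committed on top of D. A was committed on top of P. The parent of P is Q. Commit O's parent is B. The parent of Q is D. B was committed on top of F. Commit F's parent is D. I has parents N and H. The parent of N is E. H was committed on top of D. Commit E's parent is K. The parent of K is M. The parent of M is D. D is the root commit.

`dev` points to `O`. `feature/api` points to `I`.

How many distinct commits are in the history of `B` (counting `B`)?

Walking parent pointers from B: reachable set = {B, D, F}.
That is 3 commits.

3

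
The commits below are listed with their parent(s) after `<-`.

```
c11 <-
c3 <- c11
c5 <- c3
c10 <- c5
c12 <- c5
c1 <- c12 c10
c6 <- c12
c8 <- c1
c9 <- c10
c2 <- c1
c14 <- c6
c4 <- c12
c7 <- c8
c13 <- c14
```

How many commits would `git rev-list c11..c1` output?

5

Reachable from c1: {c1, c10, c11, c12, c3, c5}.
Reachable from c11: {c11}.
In c1's history but not c11's: {c1, c10, c12, c3, c5} — 5 commits.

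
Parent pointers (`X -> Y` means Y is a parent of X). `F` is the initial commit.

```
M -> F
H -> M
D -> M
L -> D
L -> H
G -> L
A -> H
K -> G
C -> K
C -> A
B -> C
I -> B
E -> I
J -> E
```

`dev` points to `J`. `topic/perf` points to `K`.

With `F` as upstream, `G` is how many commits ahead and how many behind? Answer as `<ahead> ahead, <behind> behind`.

Reachable from G: {D, F, G, H, L, M}.
Reachable from F: {F}.
Only in G's history (ahead): {D, G, H, L, M} — 5.
Only in F's history (behind): {} — 0.

5 ahead, 0 behind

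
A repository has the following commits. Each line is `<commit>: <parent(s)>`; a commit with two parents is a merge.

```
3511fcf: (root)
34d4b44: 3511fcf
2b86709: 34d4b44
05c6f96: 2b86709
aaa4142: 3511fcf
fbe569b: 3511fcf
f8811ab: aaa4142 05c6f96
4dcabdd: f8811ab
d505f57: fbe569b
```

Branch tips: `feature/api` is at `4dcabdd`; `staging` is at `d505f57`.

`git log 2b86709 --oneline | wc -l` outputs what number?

3

Walking parent pointers from 2b86709: reachable set = {2b86709, 34d4b44, 3511fcf}.
That is 3 commits.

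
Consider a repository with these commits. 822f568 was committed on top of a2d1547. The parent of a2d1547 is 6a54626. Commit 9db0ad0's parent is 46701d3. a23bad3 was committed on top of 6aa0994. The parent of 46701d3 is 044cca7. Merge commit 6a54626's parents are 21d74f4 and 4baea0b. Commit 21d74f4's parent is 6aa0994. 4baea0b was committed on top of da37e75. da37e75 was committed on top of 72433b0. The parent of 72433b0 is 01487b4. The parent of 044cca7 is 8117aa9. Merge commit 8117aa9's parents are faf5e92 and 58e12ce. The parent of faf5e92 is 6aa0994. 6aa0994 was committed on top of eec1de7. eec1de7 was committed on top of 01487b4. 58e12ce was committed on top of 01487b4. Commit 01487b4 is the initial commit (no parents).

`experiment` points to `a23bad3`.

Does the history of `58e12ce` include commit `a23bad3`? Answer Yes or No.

Ancestors of 58e12ce: {01487b4, 58e12ce}.
a23bad3 is not in that set, so it is not an ancestor of 58e12ce.

No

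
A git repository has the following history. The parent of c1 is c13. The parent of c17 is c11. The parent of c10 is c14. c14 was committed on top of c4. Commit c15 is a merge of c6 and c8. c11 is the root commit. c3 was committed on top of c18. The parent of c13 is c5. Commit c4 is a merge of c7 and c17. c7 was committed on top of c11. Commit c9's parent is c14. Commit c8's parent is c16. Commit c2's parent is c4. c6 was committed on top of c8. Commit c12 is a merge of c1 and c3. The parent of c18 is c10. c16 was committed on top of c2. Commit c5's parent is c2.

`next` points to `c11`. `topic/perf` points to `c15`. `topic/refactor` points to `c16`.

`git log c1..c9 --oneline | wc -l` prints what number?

2

Reachable from c9: {c11, c14, c17, c4, c7, c9}.
Reachable from c1: {c1, c11, c13, c17, c2, c4, c5, c7}.
In c9's history but not c1's: {c14, c9} — 2 commits.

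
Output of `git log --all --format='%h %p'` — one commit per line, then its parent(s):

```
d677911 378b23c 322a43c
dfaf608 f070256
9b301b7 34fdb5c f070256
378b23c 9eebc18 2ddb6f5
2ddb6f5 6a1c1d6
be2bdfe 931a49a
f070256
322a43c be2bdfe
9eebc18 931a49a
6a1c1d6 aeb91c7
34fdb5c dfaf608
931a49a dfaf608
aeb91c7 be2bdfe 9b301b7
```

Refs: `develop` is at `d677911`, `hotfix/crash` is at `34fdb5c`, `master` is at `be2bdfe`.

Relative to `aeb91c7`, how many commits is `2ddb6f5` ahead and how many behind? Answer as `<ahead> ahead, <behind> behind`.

Reachable from 2ddb6f5: {2ddb6f5, 34fdb5c, 6a1c1d6, 931a49a, 9b301b7, aeb91c7, be2bdfe, dfaf608, f070256}.
Reachable from aeb91c7: {34fdb5c, 931a49a, 9b301b7, aeb91c7, be2bdfe, dfaf608, f070256}.
Only in 2ddb6f5's history (ahead): {2ddb6f5, 6a1c1d6} — 2.
Only in aeb91c7's history (behind): {} — 0.

2 ahead, 0 behind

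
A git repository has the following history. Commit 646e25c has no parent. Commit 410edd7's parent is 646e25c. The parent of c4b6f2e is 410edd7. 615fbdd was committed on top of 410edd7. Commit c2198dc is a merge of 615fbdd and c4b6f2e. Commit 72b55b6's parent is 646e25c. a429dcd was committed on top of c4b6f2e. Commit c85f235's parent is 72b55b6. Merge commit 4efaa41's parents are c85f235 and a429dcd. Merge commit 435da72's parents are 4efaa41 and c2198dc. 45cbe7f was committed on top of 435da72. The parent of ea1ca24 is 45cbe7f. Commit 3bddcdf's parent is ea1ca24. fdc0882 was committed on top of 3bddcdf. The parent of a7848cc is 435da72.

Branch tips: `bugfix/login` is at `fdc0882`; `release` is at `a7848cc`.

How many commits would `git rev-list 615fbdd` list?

Walking parent pointers from 615fbdd: reachable set = {410edd7, 615fbdd, 646e25c}.
That is 3 commits.

3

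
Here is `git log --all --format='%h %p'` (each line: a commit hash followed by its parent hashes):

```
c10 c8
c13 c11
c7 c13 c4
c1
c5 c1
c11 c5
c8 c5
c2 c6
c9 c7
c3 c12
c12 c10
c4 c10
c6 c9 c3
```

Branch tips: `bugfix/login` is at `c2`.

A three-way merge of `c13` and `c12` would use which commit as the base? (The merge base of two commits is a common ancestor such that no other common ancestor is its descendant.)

Ancestors of c13: {c1, c11, c13, c5}.
Ancestors of c12: {c1, c10, c12, c5, c8}.
Common ancestors: {c1, c5}.
Among these, c5 is not an ancestor of any other common ancestor — it is the merge base.

c5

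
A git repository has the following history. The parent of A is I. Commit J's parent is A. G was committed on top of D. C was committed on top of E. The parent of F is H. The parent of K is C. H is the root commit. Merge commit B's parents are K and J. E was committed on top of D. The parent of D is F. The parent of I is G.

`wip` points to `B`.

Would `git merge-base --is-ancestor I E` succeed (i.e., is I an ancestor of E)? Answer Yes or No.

Ancestors of E: {D, E, F, H}.
I is not in that set, so it is not an ancestor of E.

No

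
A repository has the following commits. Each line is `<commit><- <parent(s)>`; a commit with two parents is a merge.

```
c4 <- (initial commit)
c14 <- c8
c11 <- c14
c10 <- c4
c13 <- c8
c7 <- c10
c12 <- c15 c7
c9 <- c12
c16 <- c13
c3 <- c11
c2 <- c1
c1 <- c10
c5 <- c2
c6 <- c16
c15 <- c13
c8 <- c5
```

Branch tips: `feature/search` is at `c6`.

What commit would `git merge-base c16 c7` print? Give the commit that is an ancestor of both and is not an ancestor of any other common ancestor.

Ancestors of c16: {c1, c10, c13, c16, c2, c4, c5, c8}.
Ancestors of c7: {c10, c4, c7}.
Common ancestors: {c10, c4}.
Among these, c10 is not an ancestor of any other common ancestor — it is the merge base.

c10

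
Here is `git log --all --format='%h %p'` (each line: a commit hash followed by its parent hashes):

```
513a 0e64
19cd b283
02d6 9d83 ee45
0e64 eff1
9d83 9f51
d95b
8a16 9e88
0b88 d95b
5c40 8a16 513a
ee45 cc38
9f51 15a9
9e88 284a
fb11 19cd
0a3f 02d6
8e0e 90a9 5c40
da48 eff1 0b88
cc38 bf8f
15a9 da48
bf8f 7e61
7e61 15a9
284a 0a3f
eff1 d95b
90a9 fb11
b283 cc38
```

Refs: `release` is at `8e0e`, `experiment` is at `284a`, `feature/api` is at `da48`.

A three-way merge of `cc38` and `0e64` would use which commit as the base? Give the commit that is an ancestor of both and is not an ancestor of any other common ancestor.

Ancestors of cc38: {0b88, 15a9, 7e61, bf8f, cc38, d95b, da48, eff1}.
Ancestors of 0e64: {0e64, d95b, eff1}.
Common ancestors: {d95b, eff1}.
Among these, eff1 is not an ancestor of any other common ancestor — it is the merge base.

eff1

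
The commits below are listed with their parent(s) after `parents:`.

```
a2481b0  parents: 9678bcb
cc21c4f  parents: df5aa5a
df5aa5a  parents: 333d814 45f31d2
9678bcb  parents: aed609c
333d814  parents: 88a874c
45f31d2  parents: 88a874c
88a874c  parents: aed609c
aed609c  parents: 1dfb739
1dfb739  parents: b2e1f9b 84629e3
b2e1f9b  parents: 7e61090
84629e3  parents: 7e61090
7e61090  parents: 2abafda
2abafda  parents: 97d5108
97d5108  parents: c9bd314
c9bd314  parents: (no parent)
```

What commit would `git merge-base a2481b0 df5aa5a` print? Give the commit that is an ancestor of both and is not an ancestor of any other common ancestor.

Ancestors of a2481b0: {1dfb739, 2abafda, 7e61090, 84629e3, 9678bcb, 97d5108, a2481b0, aed609c, b2e1f9b, c9bd314}.
Ancestors of df5aa5a: {1dfb739, 2abafda, 333d814, 45f31d2, 7e61090, 84629e3, 88a874c, 97d5108, aed609c, b2e1f9b, c9bd314, df5aa5a}.
Common ancestors: {1dfb739, 2abafda, 7e61090, 84629e3, 97d5108, aed609c, b2e1f9b, c9bd314}.
Among these, aed609c is not an ancestor of any other common ancestor — it is the merge base.

aed609c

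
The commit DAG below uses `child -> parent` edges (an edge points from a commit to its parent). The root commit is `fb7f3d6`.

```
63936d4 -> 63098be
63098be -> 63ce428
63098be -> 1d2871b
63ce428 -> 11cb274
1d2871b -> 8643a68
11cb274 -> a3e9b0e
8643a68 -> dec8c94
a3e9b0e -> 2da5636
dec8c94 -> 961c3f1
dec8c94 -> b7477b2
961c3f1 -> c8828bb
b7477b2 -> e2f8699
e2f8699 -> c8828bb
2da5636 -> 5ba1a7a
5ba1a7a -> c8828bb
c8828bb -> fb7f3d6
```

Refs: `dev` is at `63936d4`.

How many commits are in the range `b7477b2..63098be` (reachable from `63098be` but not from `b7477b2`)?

Reachable from 63098be: {11cb274, 1d2871b, 2da5636, 5ba1a7a, 63098be, 63ce428, 8643a68, 961c3f1, a3e9b0e, b7477b2, c8828bb, dec8c94, e2f8699, fb7f3d6}.
Reachable from b7477b2: {b7477b2, c8828bb, e2f8699, fb7f3d6}.
In 63098be's history but not b7477b2's: {11cb274, 1d2871b, 2da5636, 5ba1a7a, 63098be, 63ce428, 8643a68, 961c3f1, a3e9b0e, dec8c94} — 10 commits.

10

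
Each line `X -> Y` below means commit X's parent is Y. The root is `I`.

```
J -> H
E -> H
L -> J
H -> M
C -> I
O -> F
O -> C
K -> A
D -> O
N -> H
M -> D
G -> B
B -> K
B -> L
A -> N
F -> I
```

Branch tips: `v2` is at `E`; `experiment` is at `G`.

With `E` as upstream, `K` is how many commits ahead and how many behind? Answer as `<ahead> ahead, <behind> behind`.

3 ahead, 1 behind

Reachable from K: {A, C, D, F, H, I, K, M, N, O}.
Reachable from E: {C, D, E, F, H, I, M, O}.
Only in K's history (ahead): {A, K, N} — 3.
Only in E's history (behind): {E} — 1.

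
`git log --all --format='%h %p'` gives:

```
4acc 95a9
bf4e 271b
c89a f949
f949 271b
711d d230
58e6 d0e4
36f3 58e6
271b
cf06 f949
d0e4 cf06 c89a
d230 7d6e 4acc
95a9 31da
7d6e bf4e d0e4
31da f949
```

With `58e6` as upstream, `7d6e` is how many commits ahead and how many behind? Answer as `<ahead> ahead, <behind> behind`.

2 ahead, 1 behind

Reachable from 7d6e: {271b, 7d6e, bf4e, c89a, cf06, d0e4, f949}.
Reachable from 58e6: {271b, 58e6, c89a, cf06, d0e4, f949}.
Only in 7d6e's history (ahead): {7d6e, bf4e} — 2.
Only in 58e6's history (behind): {58e6} — 1.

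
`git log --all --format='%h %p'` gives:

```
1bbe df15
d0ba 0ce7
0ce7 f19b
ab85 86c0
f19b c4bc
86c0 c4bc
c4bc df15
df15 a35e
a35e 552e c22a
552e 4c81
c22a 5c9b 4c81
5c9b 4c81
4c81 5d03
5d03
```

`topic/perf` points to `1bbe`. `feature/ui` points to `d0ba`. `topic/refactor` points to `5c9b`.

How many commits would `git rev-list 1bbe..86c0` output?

2

Reachable from 86c0: {4c81, 552e, 5c9b, 5d03, 86c0, a35e, c22a, c4bc, df15}.
Reachable from 1bbe: {1bbe, 4c81, 552e, 5c9b, 5d03, a35e, c22a, df15}.
In 86c0's history but not 1bbe's: {86c0, c4bc} — 2 commits.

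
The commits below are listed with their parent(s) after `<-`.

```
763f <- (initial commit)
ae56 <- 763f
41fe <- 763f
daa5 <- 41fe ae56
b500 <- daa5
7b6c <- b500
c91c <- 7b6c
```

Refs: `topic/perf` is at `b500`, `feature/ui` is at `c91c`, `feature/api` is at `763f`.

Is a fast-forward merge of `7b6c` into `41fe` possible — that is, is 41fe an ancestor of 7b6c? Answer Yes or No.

Yes

A fast-forward from 41fe to 7b6c is possible iff 41fe is an ancestor of 7b6c.
Ancestors of 7b6c: {41fe, 763f, 7b6c, ae56, b500, daa5}.
41fe is among them, so fast-forward is possible.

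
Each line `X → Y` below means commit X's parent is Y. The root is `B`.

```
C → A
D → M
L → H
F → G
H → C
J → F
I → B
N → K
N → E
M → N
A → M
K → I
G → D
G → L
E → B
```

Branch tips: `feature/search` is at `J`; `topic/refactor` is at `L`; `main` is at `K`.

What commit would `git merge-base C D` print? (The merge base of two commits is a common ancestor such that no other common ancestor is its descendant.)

Ancestors of C: {A, B, C, E, I, K, M, N}.
Ancestors of D: {B, D, E, I, K, M, N}.
Common ancestors: {B, E, I, K, M, N}.
Among these, M is not an ancestor of any other common ancestor — it is the merge base.

M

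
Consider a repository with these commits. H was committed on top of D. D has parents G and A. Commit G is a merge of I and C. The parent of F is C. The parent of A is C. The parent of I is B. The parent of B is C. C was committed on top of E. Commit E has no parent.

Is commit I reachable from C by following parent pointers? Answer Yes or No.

Ancestors of C: {C, E}.
I is not in that set, so it is not an ancestor of C.

No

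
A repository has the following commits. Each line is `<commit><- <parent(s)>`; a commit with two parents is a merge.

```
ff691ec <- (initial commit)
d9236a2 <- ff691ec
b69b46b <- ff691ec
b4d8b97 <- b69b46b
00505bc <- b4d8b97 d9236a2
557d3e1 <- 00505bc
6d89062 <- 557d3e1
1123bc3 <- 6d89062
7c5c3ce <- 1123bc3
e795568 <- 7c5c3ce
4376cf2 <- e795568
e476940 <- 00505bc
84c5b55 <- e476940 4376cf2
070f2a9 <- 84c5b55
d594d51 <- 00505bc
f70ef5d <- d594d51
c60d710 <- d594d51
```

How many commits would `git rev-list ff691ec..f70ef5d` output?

6

Reachable from f70ef5d: {00505bc, b4d8b97, b69b46b, d594d51, d9236a2, f70ef5d, ff691ec}.
Reachable from ff691ec: {ff691ec}.
In f70ef5d's history but not ff691ec's: {00505bc, b4d8b97, b69b46b, d594d51, d9236a2, f70ef5d} — 6 commits.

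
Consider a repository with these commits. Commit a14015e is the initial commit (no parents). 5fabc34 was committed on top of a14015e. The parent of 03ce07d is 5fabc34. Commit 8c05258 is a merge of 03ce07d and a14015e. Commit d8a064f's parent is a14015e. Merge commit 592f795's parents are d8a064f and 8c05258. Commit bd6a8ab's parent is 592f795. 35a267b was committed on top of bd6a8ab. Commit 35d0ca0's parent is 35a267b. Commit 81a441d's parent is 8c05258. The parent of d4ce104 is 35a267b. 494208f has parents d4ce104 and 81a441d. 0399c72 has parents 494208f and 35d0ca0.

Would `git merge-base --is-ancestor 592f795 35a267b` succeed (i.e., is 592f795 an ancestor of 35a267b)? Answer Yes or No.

Yes

Ancestors of 35a267b (commits reachable by following parents): {03ce07d, 35a267b, 592f795, 5fabc34, 8c05258, a14015e, bd6a8ab, d8a064f}.
592f795 is in that set, so it is an ancestor of 35a267b.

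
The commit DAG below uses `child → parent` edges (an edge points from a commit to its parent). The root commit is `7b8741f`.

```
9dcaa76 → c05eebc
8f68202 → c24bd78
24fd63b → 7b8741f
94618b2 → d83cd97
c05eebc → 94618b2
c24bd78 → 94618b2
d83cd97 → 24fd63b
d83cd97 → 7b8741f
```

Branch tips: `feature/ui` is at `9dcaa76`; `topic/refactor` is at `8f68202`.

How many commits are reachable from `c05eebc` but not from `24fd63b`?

3

Reachable from c05eebc: {24fd63b, 7b8741f, 94618b2, c05eebc, d83cd97}.
Reachable from 24fd63b: {24fd63b, 7b8741f}.
In c05eebc's history but not 24fd63b's: {94618b2, c05eebc, d83cd97} — 3 commits.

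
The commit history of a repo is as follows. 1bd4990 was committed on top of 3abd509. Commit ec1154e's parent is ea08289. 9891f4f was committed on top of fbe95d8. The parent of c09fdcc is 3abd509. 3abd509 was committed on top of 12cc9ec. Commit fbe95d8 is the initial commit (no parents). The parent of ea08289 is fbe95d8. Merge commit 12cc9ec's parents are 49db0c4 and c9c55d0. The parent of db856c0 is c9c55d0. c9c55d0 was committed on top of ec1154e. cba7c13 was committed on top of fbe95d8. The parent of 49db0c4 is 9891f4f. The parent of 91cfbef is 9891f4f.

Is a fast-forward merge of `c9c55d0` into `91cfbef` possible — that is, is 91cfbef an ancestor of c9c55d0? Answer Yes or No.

A fast-forward from 91cfbef to c9c55d0 is possible iff 91cfbef is an ancestor of c9c55d0.
Ancestors of c9c55d0: {c9c55d0, ea08289, ec1154e, fbe95d8}.
91cfbef is not among them, so fast-forward is not possible.

No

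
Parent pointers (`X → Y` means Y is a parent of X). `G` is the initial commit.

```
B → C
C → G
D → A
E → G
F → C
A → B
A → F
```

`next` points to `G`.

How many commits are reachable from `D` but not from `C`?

4

Reachable from D: {A, B, C, D, F, G}.
Reachable from C: {C, G}.
In D's history but not C's: {A, B, D, F} — 4 commits.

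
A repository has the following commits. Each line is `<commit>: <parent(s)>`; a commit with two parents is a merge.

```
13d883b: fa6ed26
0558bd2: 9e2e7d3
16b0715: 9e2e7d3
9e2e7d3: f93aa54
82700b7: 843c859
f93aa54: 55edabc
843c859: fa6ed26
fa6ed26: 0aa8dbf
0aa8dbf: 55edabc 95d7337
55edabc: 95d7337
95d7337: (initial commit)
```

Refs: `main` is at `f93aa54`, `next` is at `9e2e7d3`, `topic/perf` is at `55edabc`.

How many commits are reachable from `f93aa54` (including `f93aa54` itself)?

Walking parent pointers from f93aa54: reachable set = {55edabc, 95d7337, f93aa54}.
That is 3 commits.

3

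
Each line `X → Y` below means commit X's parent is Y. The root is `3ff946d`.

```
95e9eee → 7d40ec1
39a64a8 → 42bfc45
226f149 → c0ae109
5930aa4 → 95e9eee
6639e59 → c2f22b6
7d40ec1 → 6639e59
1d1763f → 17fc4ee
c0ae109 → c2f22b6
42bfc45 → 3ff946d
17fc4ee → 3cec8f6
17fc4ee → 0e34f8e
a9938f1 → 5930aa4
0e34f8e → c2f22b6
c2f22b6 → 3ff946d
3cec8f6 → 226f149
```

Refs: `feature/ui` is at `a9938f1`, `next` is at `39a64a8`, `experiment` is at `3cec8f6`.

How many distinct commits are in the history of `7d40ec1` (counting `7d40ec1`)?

Walking parent pointers from 7d40ec1: reachable set = {3ff946d, 6639e59, 7d40ec1, c2f22b6}.
That is 4 commits.

4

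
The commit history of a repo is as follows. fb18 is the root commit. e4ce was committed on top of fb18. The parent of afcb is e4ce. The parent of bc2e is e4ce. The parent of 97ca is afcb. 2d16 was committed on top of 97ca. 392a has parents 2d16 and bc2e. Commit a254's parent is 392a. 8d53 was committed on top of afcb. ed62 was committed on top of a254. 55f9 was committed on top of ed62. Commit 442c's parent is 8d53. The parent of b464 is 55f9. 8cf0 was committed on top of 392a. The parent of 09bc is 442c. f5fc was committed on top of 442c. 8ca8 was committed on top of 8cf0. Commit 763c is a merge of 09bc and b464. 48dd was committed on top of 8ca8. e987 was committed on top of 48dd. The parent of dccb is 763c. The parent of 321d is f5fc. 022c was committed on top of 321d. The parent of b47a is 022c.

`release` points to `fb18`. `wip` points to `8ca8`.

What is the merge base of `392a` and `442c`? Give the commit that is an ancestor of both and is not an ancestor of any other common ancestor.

Ancestors of 392a: {2d16, 392a, 97ca, afcb, bc2e, e4ce, fb18}.
Ancestors of 442c: {442c, 8d53, afcb, e4ce, fb18}.
Common ancestors: {afcb, e4ce, fb18}.
Among these, afcb is not an ancestor of any other common ancestor — it is the merge base.

afcb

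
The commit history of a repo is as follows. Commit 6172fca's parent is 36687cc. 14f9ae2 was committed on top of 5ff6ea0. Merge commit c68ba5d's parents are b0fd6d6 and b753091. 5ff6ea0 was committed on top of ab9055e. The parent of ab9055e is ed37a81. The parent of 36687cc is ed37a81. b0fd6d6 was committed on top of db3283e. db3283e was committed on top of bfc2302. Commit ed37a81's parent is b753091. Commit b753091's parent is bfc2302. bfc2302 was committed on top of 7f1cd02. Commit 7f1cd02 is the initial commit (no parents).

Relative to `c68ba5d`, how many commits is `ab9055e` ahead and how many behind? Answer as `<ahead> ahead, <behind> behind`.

Reachable from ab9055e: {7f1cd02, ab9055e, b753091, bfc2302, ed37a81}.
Reachable from c68ba5d: {7f1cd02, b0fd6d6, b753091, bfc2302, c68ba5d, db3283e}.
Only in ab9055e's history (ahead): {ab9055e, ed37a81} — 2.
Only in c68ba5d's history (behind): {b0fd6d6, c68ba5d, db3283e} — 3.

2 ahead, 3 behind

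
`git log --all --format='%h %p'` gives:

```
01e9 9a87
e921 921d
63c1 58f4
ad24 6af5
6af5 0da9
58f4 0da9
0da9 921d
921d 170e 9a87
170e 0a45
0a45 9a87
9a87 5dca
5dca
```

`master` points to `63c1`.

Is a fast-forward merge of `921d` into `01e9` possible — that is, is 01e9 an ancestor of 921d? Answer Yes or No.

No

A fast-forward from 01e9 to 921d is possible iff 01e9 is an ancestor of 921d.
Ancestors of 921d: {0a45, 170e, 5dca, 921d, 9a87}.
01e9 is not among them, so fast-forward is not possible.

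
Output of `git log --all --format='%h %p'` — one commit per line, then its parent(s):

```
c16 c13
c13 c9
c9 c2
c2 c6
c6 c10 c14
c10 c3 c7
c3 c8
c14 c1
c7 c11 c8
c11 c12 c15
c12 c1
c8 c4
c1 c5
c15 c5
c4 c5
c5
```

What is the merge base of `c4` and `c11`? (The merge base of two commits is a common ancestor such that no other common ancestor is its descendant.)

c5

Ancestors of c4: {c4, c5}.
Ancestors of c11: {c1, c11, c12, c15, c5}.
Common ancestors: {c5}.
The only common ancestor is c5, so it is the merge base.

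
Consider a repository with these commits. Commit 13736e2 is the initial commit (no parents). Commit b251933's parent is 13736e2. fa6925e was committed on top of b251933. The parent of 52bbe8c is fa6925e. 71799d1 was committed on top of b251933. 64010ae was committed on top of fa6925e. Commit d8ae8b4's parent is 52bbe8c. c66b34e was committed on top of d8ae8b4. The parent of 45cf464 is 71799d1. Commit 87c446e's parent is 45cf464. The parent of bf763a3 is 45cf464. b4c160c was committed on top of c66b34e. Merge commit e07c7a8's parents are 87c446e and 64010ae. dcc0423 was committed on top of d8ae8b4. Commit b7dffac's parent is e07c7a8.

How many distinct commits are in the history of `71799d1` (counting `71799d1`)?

3

Walking parent pointers from 71799d1: reachable set = {13736e2, 71799d1, b251933}.
That is 3 commits.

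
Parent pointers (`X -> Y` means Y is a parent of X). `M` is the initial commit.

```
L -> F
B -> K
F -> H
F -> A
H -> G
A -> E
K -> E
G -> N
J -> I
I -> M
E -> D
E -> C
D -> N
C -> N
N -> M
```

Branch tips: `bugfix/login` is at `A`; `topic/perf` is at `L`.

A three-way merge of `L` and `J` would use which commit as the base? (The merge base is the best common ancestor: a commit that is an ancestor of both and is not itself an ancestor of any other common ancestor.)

M

Ancestors of L: {A, C, D, E, F, G, H, L, M, N}.
Ancestors of J: {I, J, M}.
Common ancestors: {M}.
The only common ancestor is M, so it is the merge base.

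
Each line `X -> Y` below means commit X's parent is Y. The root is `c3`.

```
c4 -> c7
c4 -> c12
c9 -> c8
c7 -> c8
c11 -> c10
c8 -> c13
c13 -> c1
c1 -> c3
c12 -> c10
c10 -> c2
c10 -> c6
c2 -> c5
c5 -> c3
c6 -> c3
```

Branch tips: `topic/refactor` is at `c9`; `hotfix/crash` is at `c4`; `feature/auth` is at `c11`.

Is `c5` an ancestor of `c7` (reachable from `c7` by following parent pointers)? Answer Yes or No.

Ancestors of c7: {c1, c13, c3, c7, c8}.
c5 is not in that set, so it is not an ancestor of c7.

No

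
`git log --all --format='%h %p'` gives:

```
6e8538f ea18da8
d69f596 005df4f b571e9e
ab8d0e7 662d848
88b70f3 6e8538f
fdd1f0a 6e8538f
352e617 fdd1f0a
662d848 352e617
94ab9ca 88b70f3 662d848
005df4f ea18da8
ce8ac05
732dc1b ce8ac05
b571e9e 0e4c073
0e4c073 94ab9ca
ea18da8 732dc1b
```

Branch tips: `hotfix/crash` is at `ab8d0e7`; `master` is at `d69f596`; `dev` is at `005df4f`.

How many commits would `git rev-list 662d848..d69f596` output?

6

Reachable from d69f596: {005df4f, 0e4c073, 352e617, 662d848, 6e8538f, 732dc1b, 88b70f3, 94ab9ca, b571e9e, ce8ac05, d69f596, ea18da8, fdd1f0a}.
Reachable from 662d848: {352e617, 662d848, 6e8538f, 732dc1b, ce8ac05, ea18da8, fdd1f0a}.
In d69f596's history but not 662d848's: {005df4f, 0e4c073, 88b70f3, 94ab9ca, b571e9e, d69f596} — 6 commits.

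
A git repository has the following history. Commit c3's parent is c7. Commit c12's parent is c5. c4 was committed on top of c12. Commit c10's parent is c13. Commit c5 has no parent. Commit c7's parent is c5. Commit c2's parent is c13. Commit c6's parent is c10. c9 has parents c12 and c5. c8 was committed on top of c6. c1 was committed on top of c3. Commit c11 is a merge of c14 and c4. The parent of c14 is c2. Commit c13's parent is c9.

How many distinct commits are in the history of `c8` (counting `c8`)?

Walking parent pointers from c8: reachable set = {c10, c12, c13, c5, c6, c8, c9}.
That is 7 commits.

7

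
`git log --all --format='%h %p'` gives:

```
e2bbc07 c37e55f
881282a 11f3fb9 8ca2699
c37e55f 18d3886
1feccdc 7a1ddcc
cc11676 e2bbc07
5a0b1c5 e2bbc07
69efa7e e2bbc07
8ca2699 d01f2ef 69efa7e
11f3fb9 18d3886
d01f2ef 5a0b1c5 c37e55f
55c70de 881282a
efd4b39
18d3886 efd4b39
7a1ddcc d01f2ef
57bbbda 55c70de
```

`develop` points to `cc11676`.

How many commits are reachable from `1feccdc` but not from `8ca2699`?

2

Reachable from 1feccdc: {18d3886, 1feccdc, 5a0b1c5, 7a1ddcc, c37e55f, d01f2ef, e2bbc07, efd4b39}.
Reachable from 8ca2699: {18d3886, 5a0b1c5, 69efa7e, 8ca2699, c37e55f, d01f2ef, e2bbc07, efd4b39}.
In 1feccdc's history but not 8ca2699's: {1feccdc, 7a1ddcc} — 2 commits.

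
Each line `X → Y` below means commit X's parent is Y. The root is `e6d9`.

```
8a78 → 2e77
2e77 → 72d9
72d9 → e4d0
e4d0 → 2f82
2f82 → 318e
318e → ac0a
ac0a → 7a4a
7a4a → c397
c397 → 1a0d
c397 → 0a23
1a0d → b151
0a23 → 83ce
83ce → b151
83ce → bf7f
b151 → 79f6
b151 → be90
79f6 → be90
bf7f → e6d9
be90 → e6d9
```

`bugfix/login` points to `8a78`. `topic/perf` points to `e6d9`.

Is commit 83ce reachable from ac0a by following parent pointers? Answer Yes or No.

Ancestors of ac0a (commits reachable by following parents): {0a23, 1a0d, 79f6, 7a4a, 83ce, ac0a, b151, be90, bf7f, c397, e6d9}.
83ce is in that set, so it is an ancestor of ac0a.

Yes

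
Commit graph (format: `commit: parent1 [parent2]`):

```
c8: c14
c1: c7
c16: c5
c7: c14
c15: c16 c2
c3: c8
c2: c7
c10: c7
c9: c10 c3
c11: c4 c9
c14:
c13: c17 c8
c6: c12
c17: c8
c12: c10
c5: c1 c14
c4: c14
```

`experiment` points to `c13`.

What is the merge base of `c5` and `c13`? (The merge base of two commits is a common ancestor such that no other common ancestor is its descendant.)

Ancestors of c5: {c1, c14, c5, c7}.
Ancestors of c13: {c13, c14, c17, c8}.
Common ancestors: {c14}.
The only common ancestor is c14, so it is the merge base.

c14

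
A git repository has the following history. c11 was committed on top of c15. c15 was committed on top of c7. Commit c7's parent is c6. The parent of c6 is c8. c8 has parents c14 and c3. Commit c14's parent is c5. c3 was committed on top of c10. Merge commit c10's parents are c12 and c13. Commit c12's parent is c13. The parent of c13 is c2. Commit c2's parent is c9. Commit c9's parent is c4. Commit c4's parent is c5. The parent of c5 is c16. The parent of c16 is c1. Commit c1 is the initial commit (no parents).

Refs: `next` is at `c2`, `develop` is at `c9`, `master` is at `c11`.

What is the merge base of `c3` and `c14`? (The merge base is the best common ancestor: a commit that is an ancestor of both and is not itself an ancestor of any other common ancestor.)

Ancestors of c3: {c1, c10, c12, c13, c16, c2, c3, c4, c5, c9}.
Ancestors of c14: {c1, c14, c16, c5}.
Common ancestors: {c1, c16, c5}.
Among these, c5 is not an ancestor of any other common ancestor — it is the merge base.

c5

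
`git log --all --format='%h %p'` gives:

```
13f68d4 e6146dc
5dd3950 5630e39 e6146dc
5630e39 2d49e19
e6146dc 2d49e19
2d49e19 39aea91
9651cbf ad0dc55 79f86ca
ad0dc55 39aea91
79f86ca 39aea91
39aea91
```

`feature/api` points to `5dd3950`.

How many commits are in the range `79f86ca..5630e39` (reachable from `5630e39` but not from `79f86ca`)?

2

Reachable from 5630e39: {2d49e19, 39aea91, 5630e39}.
Reachable from 79f86ca: {39aea91, 79f86ca}.
In 5630e39's history but not 79f86ca's: {2d49e19, 5630e39} — 2 commits.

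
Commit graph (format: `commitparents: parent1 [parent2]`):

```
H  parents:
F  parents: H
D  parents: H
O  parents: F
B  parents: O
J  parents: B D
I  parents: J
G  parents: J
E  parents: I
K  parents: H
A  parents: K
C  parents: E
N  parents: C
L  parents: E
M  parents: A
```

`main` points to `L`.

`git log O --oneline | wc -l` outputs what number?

Walking parent pointers from O: reachable set = {F, H, O}.
That is 3 commits.

3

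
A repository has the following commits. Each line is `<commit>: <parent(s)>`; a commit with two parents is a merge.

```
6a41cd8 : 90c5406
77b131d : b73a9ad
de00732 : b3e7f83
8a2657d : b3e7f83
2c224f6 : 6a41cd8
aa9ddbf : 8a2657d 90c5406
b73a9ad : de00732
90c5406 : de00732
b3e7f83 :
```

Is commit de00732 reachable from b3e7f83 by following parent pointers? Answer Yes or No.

Ancestors of b3e7f83: {b3e7f83}.
de00732 is not in that set, so it is not an ancestor of b3e7f83.

No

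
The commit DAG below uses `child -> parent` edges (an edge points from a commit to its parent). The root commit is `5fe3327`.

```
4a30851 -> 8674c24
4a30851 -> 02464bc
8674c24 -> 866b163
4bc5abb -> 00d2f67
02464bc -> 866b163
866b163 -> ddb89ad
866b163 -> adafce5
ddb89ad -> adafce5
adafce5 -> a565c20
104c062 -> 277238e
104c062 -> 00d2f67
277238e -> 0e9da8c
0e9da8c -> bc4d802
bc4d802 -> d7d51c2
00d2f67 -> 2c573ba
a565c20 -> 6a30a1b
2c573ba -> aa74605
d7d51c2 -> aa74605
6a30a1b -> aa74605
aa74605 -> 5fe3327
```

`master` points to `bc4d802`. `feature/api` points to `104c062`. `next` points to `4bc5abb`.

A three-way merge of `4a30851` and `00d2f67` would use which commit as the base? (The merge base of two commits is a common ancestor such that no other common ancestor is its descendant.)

Ancestors of 4a30851: {02464bc, 4a30851, 5fe3327, 6a30a1b, 866b163, 8674c24, a565c20, aa74605, adafce5, ddb89ad}.
Ancestors of 00d2f67: {00d2f67, 2c573ba, 5fe3327, aa74605}.
Common ancestors: {5fe3327, aa74605}.
Among these, aa74605 is not an ancestor of any other common ancestor — it is the merge base.

aa74605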